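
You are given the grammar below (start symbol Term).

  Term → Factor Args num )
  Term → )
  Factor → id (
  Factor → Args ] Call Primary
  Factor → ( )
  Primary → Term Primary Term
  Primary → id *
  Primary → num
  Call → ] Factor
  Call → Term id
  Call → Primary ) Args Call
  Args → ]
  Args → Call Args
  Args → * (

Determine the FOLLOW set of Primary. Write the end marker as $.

{ (, ), *, ], id, num }

In Factor → Args ] Call Primary: Primary is at the end, add FOLLOW(Factor) = { (, ), *, ], id, num }.
In Primary → Term Primary Term: add FIRST(Term) = { (, ), *, ], id, num }.
In Call → Primary ) Args Call: add FIRST() Args Call) = { ) }.
Union: FOLLOW(Primary) = { (, ), *, ], id, num }.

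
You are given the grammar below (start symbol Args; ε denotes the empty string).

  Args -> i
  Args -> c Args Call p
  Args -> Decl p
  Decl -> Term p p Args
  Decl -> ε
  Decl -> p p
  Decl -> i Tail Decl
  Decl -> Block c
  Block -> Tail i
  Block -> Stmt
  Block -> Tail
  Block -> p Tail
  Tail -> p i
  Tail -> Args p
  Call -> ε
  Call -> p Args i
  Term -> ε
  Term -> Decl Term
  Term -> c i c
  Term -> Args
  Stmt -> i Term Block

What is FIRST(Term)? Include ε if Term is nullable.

{ c, i, p, ε }

Term -> ε contributes ε.
From Term -> Decl Term: Decl, Term nullable, take FIRST(Decl) ∪ FIRST(Term) = { c, i, p }; also ε since the whole RHS is nullable.
Term -> c i c contributes {c}.
From Term -> Args: add FIRST(Args) = { c, i, p }.
Union: FIRST(Term) = { c, i, p, ε }.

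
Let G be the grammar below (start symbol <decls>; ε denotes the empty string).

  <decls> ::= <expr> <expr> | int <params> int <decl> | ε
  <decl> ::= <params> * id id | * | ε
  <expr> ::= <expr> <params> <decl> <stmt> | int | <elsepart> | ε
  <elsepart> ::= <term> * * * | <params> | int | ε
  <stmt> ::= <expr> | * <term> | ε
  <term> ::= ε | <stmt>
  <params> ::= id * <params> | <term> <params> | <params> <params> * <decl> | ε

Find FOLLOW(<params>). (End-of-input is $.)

In <decls> ::= int <params> int <decl>: add FIRST(int <decl>) = { int }.
In <decl> ::= <params> * id id: add FIRST(* id id) = { * }.
In <expr> ::= <expr> <params> <decl> <stmt>: add FIRST(<decl> <stmt>)\{ε} = { *, id, int }.
  Since <decl> <stmt> is nullable, also add FOLLOW(<expr>) = { $, *, id, int }.
In <elsepart> ::= <params>: <params> is at the end, add FOLLOW(<elsepart>) = { $, *, id, int }.
In <params> ::= id * <params>: <params> is at the end, add FOLLOW(<params>) = { $, *, id, int }.
In <params> ::= <term> <params>: <params> is at the end, add FOLLOW(<params>) = { $, *, id, int }.
In <params> ::= <params> <params> * <decl>: add FIRST(<params> * <decl>) = { *, id, int }.
In <params> ::= <params> <params> * <decl>: add FIRST(* <decl>) = { * }.
Union: FOLLOW(<params>) = { $, *, id, int }.

{ $, *, id, int }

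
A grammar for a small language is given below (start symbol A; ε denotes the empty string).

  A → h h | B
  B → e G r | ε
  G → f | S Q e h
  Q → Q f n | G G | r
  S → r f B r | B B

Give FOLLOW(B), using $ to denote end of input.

In A → B: B is at the end, add FOLLOW(A) = { $ }.
In S → r f B r: add FIRST(r) = { r }.
In S → B B: add FIRST(B)\{ε} = { e }.
  Since B is nullable, also add FOLLOW(S) = { e, f, r }.
In S → B B: B is at the end, add FOLLOW(S) = { e, f, r }.
Union: FOLLOW(B) = { $, e, f, r }.

{ $, e, f, r }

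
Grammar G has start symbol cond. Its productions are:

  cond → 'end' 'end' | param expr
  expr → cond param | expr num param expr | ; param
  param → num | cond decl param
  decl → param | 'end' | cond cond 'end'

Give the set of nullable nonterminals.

No nonterminal has an empty production or an RHS whose symbols are all nullable.

{ } (none)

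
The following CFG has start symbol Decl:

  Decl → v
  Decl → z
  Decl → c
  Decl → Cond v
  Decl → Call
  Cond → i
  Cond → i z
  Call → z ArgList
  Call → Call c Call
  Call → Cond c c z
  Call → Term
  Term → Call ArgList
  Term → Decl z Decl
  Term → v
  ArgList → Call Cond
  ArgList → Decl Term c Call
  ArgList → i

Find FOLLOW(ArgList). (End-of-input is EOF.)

In Call → z ArgList: ArgList is at the end, add FOLLOW(Call) = { EOF, c, i, v, z }.
In Term → Call ArgList: ArgList is at the end, add FOLLOW(Term) = { EOF, c, i, v, z }.
Union: FOLLOW(ArgList) = { EOF, c, i, v, z }.

{ EOF, c, i, v, z }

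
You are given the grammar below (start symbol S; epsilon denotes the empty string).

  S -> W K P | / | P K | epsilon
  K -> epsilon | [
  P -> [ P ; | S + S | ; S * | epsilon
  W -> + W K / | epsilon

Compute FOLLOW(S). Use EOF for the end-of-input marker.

{ EOF, *, +, ;, [ }

S is the start symbol, so EOF ∈ FOLLOW(S).
In P -> S + S: add FIRST(+ S) = { + }.
In P -> S + S: S is at the end, add FOLLOW(P) = { EOF, *, +, ;, [ }.
In P -> ; S *: add FIRST(*) = { * }.
Union: FOLLOW(S) = { EOF, *, +, ;, [ }.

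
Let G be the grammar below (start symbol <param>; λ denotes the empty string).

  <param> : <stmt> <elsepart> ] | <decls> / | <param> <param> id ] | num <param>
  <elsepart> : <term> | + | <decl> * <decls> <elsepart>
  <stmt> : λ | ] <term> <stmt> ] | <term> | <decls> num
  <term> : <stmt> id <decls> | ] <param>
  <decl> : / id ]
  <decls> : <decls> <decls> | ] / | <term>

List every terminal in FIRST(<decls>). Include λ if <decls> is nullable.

From <decls> : <decls> <decls>: add FIRST(<decls>) = { ], id }.
<decls> : ] / contributes {]}.
From <decls> : <term>: add FIRST(<term>) = { ], id }.
Union: FIRST(<decls>) = { ], id }.

{ ], id }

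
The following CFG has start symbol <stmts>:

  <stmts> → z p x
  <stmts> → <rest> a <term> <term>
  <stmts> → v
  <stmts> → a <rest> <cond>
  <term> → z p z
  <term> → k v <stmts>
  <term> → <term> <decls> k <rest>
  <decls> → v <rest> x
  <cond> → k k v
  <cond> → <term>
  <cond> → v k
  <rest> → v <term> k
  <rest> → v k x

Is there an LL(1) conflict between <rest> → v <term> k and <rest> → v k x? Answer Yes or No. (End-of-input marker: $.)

FIRST(v <term> k) = { v } and FIRST(v k x) = { v }.
Both contain v, so the two alternatives are not disjoint — LL(1) conflict.

Yes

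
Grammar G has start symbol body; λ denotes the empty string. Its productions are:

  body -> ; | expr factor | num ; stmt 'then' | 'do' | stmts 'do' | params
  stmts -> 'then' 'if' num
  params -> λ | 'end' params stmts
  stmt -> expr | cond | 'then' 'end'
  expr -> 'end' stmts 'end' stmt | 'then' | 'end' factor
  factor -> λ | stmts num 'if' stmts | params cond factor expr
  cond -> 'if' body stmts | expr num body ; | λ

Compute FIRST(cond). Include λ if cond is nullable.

cond -> 'if' body stmts contributes {'if'}.
From cond -> expr num body ;: add FIRST(expr) = { 'end', 'then' }.
cond -> λ contributes λ.
Union: FIRST(cond) = { 'end', 'if', 'then', λ }.

{ 'end', 'if', 'then', λ }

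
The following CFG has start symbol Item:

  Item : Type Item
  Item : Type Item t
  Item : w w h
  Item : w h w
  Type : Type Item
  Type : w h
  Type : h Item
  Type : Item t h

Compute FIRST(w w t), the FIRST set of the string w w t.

{ w }

w is a terminal; add {w} and stop.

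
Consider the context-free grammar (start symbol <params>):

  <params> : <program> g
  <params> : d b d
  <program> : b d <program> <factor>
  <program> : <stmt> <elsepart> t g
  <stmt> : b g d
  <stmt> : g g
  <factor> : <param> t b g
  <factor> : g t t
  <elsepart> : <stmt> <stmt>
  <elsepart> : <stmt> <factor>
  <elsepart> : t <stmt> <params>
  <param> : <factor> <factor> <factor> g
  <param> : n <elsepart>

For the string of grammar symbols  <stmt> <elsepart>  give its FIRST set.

{ b, g }

Add FIRST(<stmt>) = { b, g }; <stmt> is not nullable, stop.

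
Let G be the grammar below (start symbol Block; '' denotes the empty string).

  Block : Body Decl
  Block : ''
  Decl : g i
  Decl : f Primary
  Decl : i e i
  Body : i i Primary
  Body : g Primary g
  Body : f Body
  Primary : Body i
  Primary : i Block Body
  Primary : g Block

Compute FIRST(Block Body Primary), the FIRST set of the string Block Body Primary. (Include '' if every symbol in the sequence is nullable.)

{ f, g, i }

Add FIRST(Block)\{''} = { f, g, i }; Block is nullable, continue.
Add FIRST(Body) = { f, g, i }; Body is not nullable, stop.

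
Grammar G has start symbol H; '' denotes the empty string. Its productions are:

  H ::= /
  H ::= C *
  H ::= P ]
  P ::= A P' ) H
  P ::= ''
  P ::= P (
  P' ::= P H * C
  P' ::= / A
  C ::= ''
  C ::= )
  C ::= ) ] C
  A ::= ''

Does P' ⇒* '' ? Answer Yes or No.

No

Nullable nonterminals: A, C, P.
No production of P' has an RHS whose symbols are all nullable, so P' is not nullable.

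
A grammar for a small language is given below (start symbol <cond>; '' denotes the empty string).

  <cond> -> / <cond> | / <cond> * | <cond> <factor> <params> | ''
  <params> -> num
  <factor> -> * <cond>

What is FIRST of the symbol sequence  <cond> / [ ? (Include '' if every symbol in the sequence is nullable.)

{ *, / }

Add FIRST(<cond>)\{''} = { *, / }; <cond> is nullable, continue.
/ is a terminal; add {/} and stop.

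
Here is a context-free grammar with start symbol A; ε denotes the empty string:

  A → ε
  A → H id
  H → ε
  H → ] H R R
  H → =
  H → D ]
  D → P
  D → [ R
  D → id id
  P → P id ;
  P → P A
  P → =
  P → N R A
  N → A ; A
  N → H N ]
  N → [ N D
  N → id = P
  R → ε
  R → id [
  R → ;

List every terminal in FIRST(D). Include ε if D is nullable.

From D → P: add FIRST(P) = { ;, =, [, ], id }.
D → [ R contributes {[}.
D → id id contributes {id}.
Union: FIRST(D) = { ;, =, [, ], id }.

{ ;, =, [, ], id }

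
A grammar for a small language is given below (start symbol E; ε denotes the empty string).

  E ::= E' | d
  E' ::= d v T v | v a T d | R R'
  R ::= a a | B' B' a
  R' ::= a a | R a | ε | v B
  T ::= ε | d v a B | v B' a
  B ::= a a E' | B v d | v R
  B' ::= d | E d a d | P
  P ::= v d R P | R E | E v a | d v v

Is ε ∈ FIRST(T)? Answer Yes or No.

Yes

T has an ε-production, so T ⇒ ε.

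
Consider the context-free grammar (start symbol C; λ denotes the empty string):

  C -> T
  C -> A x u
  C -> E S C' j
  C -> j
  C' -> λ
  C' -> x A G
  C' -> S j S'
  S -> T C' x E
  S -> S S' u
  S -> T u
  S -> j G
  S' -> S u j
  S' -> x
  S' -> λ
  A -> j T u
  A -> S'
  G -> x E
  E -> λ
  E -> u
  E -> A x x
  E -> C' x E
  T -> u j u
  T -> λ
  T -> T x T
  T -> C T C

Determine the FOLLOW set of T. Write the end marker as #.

{ #, j, u, x }

In C -> T: T is at the end, add FOLLOW(C) = { #, j, u, x }.
In S -> T C' x E: add FIRST(C' x E) = { j, u, x }.
In S -> T u: add FIRST(u) = { u }.
In A -> j T u: add FIRST(u) = { u }.
In T -> T x T: add FIRST(x T) = { x }.
In T -> T x T: T is at the end, add FOLLOW(T) = { #, j, u, x }.
In T -> C T C: add FIRST(C)\{λ} = { j, u, x }.
  Since C is nullable, also add FOLLOW(T) = { #, j, u, x }.
Union: FOLLOW(T) = { #, j, u, x }.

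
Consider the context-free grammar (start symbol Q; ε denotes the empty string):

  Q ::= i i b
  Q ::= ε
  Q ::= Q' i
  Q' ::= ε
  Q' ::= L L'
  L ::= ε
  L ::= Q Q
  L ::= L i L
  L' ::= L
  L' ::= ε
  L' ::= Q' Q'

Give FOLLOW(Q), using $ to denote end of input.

Q is the start symbol, so $ ∈ FOLLOW(Q).
In L ::= Q Q: add FIRST(Q)\{ε} = { i }.
  Since Q is nullable, also add FOLLOW(L) = { i }.
In L ::= Q Q: Q is at the end, add FOLLOW(L) = { i }.
Union: FOLLOW(Q) = { $, i }.

{ $, i }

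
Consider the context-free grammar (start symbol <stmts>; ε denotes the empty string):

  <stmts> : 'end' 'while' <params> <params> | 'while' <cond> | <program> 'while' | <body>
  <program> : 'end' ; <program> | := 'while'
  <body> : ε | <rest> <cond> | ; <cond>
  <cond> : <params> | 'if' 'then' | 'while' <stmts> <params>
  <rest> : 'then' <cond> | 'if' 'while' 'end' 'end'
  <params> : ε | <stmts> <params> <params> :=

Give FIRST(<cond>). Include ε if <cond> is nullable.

{ 'end', 'if', 'then', 'while', :=, ;, ε }

From <cond> : <params>: add FIRST(<params>) = { 'end', 'if', 'then', 'while', :=, ;, ε } (including ε since <params> is nullable).
<cond> : 'if' 'then' contributes {'if'}.
<cond> : 'while' <stmts> <params> contributes {'while'}.
Union: FIRST(<cond>) = { 'end', 'if', 'then', 'while', :=, ;, ε }.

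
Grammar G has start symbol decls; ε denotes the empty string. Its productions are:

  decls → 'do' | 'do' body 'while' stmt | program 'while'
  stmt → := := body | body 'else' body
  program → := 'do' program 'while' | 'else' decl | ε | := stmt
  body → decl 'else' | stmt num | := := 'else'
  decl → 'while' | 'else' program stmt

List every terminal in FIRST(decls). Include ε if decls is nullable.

decls → 'do' contributes {'do'}.
decls → 'do' body 'while' stmt contributes {'do'}.
From decls → program 'while': program nullable, take FIRST(program) ∪ {'while'} = { 'else', 'while', := }.
Union: FIRST(decls) = { 'do', 'else', 'while', := }.

{ 'do', 'else', 'while', := }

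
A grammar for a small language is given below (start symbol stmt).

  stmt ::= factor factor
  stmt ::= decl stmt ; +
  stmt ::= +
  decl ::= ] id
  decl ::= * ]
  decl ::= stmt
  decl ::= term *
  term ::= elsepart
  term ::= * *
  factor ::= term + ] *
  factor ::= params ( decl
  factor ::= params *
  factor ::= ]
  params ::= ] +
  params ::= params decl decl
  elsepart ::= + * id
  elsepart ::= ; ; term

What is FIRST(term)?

From term ::= elsepart: add FIRST(elsepart) = { +, ; }.
term ::= * * contributes {*}.
Union: FIRST(term) = { *, +, ; }.

{ *, +, ; }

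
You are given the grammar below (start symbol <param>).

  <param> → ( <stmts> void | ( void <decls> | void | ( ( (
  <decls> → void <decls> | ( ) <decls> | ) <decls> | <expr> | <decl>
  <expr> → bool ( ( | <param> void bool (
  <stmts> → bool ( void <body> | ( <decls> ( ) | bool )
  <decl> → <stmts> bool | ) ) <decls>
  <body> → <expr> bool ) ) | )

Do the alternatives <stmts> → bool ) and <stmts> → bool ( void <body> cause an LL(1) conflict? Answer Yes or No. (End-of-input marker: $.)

FIRST(bool )) = { bool } and FIRST(bool ( void <body>) = { bool }.
Both contain bool, so the two alternatives are not disjoint — LL(1) conflict.

Yes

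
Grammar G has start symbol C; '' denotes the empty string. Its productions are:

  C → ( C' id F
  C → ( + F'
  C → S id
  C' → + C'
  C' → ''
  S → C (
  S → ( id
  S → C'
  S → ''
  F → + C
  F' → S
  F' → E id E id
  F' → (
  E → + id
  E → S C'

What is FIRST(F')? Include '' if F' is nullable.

From F' → S: add FIRST(S) = { (, +, id, '' } (including '' since S is nullable).
From F' → E id E id: E nullable, take FIRST(E) ∪ {id} = { (, +, id }.
F' → ( contributes {(}.
Union: FIRST(F') = { (, +, id, '' }.

{ (, +, id, '' }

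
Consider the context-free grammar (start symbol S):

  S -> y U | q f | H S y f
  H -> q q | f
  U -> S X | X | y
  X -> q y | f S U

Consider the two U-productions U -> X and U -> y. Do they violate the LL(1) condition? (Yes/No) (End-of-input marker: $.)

FIRST(X) = { f, q } and FIRST(y) = { y }.
The FIRST sets are disjoint and neither alternative is nullable — no conflict.

No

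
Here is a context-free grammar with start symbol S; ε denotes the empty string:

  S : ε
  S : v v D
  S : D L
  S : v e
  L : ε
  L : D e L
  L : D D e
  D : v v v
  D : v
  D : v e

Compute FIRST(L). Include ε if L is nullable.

{ v, ε }

L : ε contributes ε.
From L : D e L: add FIRST(D) = { v }.
From L : D D e: add FIRST(D) = { v }.
Union: FIRST(L) = { v, ε }.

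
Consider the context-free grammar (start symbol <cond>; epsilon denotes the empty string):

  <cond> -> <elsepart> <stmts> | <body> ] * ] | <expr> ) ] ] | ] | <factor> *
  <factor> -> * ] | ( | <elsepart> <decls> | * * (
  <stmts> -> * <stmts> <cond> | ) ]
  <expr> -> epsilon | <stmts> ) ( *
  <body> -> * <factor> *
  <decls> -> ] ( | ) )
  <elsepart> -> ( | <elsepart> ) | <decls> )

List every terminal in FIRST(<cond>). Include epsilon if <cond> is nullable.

From <cond> -> <elsepart> <stmts>: add FIRST(<elsepart>) = { (, ), ] }.
From <cond> -> <body> ] * ]: add FIRST(<body>) = { * }.
From <cond> -> <expr> ) ] ]: <expr> nullable, take FIRST(<expr>) ∪ {)} = { ), * }.
<cond> -> ] contributes {]}.
From <cond> -> <factor> *: add FIRST(<factor>) = { (, ), *, ] }.
Union: FIRST(<cond>) = { (, ), *, ] }.

{ (, ), *, ] }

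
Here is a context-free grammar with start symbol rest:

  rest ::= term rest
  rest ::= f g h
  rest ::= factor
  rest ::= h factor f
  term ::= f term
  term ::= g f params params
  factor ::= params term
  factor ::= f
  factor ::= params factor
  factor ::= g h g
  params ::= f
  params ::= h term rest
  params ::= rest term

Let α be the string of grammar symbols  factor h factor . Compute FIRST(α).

{ f, g, h }

Add FIRST(factor) = { f, g, h }; factor is not nullable, stop.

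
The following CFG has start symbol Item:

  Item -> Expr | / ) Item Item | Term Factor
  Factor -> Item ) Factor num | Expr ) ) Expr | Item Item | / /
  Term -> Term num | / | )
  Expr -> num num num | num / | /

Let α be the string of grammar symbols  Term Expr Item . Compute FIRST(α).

{ ), / }

Add FIRST(Term) = { ), / }; Term is not nullable, stop.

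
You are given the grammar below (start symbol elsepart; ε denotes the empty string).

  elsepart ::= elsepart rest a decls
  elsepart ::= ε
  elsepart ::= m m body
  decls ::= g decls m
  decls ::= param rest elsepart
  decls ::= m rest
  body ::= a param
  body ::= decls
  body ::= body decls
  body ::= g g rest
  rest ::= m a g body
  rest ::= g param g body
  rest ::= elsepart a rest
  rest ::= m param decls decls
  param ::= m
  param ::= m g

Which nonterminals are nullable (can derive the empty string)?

Directly nullable (have an ε-production): elsepart.
No other nonterminal has a production whose RHS symbols are all nullable.

{ elsepart }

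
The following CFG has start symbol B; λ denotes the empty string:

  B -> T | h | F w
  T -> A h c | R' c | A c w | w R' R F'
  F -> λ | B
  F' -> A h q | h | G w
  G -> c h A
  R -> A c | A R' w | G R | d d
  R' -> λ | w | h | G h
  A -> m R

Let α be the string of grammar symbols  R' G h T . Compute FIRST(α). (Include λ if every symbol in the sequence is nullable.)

{ c, h, w }

Add FIRST(R')\{λ} = { c, h, w }; R' is nullable, continue.
Add FIRST(G) = { c }; G is not nullable, stop.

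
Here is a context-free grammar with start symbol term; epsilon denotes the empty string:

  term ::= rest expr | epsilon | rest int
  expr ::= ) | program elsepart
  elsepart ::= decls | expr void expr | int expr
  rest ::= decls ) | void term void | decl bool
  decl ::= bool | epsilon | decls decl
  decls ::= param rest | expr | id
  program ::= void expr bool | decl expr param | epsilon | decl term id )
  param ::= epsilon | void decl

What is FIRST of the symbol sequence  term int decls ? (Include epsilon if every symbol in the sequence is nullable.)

{ ), bool, id, int, void }

Add FIRST(term)\{epsilon} = { ), bool, id, int, void }; term is nullable, continue.
int is a terminal; add {int} and stop.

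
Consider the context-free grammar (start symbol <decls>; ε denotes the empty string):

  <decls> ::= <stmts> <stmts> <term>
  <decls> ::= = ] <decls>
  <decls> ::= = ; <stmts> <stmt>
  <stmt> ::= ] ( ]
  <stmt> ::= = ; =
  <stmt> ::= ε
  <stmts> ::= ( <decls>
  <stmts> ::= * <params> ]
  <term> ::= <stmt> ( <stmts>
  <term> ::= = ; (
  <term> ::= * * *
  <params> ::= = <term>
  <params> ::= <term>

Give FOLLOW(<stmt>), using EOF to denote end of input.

In <decls> ::= = ; <stmts> <stmt>: <stmt> is at the end, add FOLLOW(<decls>) = { EOF, (, *, =, ] }.
In <term> ::= <stmt> ( <stmts>: add FIRST(( <stmts>) = { ( }.
Union: FOLLOW(<stmt>) = { EOF, (, *, =, ] }.

{ EOF, (, *, =, ] }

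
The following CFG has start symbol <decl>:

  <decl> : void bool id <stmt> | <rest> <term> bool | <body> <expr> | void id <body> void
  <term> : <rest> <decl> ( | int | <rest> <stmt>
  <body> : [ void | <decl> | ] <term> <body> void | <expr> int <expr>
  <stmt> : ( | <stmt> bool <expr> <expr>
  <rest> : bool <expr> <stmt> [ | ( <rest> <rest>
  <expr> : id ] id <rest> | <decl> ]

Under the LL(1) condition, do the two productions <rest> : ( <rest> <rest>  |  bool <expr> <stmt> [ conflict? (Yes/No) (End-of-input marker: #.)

No

FIRST(( <rest> <rest>) = { ( } and FIRST(bool <expr> <stmt> [) = { bool }.
The FIRST sets are disjoint and neither alternative is nullable — no conflict.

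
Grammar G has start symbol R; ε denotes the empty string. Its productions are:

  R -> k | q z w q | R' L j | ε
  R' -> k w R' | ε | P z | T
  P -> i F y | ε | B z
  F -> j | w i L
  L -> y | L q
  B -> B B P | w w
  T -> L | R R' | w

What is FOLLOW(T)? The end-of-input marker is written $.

In R' -> T: T is at the end, add FOLLOW(R') = { y }.
Union: FOLLOW(T) = { y }.

{ y }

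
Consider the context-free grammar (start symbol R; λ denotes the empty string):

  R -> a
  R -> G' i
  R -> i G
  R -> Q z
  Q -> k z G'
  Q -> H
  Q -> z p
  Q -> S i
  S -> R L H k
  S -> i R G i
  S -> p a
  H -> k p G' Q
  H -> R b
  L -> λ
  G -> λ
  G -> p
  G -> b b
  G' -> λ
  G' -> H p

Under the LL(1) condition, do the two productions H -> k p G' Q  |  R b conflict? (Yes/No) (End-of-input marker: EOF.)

Yes

FIRST(k p G' Q) = { k } and FIRST(R b) = { a, i, k, p, z }.
Both contain k, so the two alternatives are not disjoint — LL(1) conflict.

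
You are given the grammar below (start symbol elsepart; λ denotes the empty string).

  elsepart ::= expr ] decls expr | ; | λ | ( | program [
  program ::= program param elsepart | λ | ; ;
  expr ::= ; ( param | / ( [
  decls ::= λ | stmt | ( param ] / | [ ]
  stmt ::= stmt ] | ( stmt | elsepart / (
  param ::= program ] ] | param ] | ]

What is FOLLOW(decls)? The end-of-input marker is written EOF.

{ /, ; }

In elsepart ::= expr ] decls expr: add FIRST(expr) = { /, ; }.
Union: FOLLOW(decls) = { /, ; }.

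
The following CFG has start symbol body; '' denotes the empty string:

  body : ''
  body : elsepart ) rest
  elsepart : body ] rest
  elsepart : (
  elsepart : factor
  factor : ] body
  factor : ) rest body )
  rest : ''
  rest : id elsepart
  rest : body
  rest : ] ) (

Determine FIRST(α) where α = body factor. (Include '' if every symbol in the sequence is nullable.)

{ (, ), ] }

Add FIRST(body)\{''} = { (, ), ] }; body is nullable, continue.
Add FIRST(factor) = { ), ] }; factor is not nullable, stop.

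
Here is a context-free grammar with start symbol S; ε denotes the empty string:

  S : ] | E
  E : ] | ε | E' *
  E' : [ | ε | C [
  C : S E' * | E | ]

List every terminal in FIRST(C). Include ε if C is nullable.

{ *, [, ], ε }

From C : S E' *: S, E' nullable, take FIRST(S) ∪ FIRST(E') ∪ {*} = { *, [, ] }.
From C : E: add FIRST(E) = { *, [, ], ε } (including ε since E is nullable).
C : ] contributes {]}.
Union: FIRST(C) = { *, [, ], ε }.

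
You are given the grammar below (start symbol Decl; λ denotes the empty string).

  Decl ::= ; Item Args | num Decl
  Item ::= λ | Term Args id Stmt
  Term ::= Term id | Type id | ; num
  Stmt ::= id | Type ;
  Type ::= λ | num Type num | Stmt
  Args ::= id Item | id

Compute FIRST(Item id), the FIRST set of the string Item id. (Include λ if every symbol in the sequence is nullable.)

Add FIRST(Item)\{λ} = { ;, id, num }; Item is nullable, continue.
id is a terminal; add {id} and stop.

{ ;, id, num }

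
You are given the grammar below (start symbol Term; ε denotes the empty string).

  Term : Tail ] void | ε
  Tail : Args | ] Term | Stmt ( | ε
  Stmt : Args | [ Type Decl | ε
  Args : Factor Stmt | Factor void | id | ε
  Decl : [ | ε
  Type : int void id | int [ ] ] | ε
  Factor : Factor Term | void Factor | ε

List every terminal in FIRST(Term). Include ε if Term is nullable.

{ (, [, ], id, void, ε }

From Term : Tail ] void: Tail nullable, take FIRST(Tail) ∪ {]} = { (, [, ], id, void }.
Term : ε contributes ε.
Union: FIRST(Term) = { (, [, ], id, void, ε }.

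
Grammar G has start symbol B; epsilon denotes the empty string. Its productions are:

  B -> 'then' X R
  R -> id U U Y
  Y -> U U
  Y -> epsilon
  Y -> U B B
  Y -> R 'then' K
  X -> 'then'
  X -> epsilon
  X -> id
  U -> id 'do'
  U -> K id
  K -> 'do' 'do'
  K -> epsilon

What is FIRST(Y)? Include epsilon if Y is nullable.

From Y -> U U: add FIRST(U) = { 'do', id }.
Y -> epsilon contributes epsilon.
From Y -> U B B: add FIRST(U) = { 'do', id }.
From Y -> R 'then' K: add FIRST(R) = { id }.
Union: FIRST(Y) = { 'do', id, epsilon }.

{ 'do', id, epsilon }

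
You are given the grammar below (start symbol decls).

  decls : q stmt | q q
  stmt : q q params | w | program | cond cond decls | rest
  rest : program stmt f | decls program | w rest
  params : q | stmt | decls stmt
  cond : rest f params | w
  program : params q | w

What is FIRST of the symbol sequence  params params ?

Add FIRST(params) = { q, w }; params is not nullable, stop.

{ q, w }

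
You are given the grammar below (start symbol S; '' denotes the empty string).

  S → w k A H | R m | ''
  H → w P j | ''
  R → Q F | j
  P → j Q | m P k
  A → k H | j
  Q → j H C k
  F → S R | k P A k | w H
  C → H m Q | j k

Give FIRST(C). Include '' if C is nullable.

From C → H m Q: H nullable, take FIRST(H) ∪ {m} = { m, w }.
C → j k contributes {j}.
Union: FIRST(C) = { j, m, w }.

{ j, m, w }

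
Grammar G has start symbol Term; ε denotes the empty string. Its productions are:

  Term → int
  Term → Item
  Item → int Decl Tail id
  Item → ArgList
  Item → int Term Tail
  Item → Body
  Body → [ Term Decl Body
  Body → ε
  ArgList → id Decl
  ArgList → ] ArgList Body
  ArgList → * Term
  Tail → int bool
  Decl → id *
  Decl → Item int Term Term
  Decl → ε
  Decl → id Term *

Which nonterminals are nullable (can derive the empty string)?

{ Body, Decl, Item, Term }

Directly nullable (have an ε-production): Body, Decl.
Term → Item with every symbol nullable, so Term is nullable.
Item → Body with every symbol nullable, so Item is nullable.
No other nonterminal has a production whose RHS symbols are all nullable.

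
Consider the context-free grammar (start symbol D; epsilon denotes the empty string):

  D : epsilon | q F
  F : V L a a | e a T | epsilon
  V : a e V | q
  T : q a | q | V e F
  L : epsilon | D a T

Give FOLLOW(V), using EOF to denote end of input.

In F : V L a a: add FIRST(L a a) = { a, q }.
In V : a e V: V is at the end, add FOLLOW(V) = { a, e, q }.
In T : V e F: add FIRST(e F) = { e }.
Union: FOLLOW(V) = { a, e, q }.

{ a, e, q }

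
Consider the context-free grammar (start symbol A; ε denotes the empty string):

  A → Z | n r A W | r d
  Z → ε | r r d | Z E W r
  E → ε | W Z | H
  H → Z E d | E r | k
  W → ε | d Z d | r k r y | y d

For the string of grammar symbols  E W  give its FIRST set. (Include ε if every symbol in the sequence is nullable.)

Add FIRST(E)\{ε} = { d, k, r, y }; E is nullable, continue.
Add FIRST(W)\{ε} = { d, r, y }; W is nullable, continue.
Every symbol is nullable, so include ε.

{ d, k, r, y, ε }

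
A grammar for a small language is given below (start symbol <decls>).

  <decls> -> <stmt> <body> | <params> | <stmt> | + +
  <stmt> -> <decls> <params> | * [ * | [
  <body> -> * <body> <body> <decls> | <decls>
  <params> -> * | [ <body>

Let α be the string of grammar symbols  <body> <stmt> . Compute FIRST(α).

Add FIRST(<body>) = { *, +, [ }; <body> is not nullable, stop.

{ *, +, [ }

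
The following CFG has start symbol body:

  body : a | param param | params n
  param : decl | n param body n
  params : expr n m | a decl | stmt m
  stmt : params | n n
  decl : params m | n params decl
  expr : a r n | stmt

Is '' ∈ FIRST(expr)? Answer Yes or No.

No nonterminal in this grammar is nullable.
No production of expr has an RHS whose symbols are all nullable, so expr is not nullable.

No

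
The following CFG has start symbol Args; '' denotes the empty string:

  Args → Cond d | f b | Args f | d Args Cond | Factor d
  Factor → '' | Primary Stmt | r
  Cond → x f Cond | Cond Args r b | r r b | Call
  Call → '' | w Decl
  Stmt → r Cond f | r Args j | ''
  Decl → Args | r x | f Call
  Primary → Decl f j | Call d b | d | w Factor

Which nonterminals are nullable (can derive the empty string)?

{ Call, Cond, Factor, Stmt }

Directly nullable (have an ''-production): Factor, Call, Stmt.
Cond → Call with every symbol nullable, so Cond is nullable.
No other nonterminal has a production whose RHS symbols are all nullable.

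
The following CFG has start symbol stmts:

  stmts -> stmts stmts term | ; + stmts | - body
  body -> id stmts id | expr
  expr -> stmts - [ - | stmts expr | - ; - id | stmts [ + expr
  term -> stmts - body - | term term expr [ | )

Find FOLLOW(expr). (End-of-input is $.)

{ $, ), -, ;, [, id }

In body -> expr: expr is at the end, add FOLLOW(body) = { $, ), -, ;, [, id }.
In expr -> stmts expr: expr is at the end, add FOLLOW(expr) = { $, ), -, ;, [, id }.
In expr -> stmts [ + expr: expr is at the end, add FOLLOW(expr) = { $, ), -, ;, [, id }.
In term -> term term expr [: add FIRST([) = { [ }.
Union: FOLLOW(expr) = { $, ), -, ;, [, id }.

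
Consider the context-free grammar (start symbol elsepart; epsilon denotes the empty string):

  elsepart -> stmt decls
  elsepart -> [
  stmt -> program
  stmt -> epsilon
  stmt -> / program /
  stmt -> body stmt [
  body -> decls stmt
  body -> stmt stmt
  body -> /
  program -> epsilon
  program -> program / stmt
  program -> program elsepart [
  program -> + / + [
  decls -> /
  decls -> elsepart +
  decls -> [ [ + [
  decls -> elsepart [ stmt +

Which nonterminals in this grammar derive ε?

Directly nullable (have an epsilon-production): stmt, program.
body -> stmt stmt with every symbol nullable, so body is nullable.
No other nonterminal has a production whose RHS symbols are all nullable.

{ body, program, stmt }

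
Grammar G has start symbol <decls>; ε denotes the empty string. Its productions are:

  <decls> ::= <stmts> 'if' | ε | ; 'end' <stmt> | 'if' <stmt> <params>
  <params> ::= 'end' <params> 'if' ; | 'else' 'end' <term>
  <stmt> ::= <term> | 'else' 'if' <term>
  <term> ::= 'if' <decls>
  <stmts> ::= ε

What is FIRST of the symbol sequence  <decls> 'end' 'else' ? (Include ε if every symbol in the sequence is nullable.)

{ 'end', 'if', ; }

Add FIRST(<decls>)\{ε} = { 'if', ; }; <decls> is nullable, continue.
'end' is a terminal; add {'end'} and stop.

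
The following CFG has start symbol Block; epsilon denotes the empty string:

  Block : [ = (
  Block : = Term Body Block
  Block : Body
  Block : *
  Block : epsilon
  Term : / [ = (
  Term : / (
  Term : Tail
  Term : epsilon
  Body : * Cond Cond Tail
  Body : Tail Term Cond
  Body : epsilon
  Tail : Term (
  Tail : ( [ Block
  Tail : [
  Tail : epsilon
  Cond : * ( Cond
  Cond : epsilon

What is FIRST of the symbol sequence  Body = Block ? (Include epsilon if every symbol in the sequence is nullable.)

{ (, *, /, =, [ }

Add FIRST(Body)\{epsilon} = { (, *, /, [ }; Body is nullable, continue.
= is a terminal; add {=} and stop.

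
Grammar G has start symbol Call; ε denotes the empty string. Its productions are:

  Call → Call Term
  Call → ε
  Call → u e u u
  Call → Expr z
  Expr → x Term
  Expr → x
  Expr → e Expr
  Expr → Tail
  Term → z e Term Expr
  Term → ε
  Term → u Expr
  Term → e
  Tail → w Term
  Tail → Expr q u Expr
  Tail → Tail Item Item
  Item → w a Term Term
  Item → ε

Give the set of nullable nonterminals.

{ Call, Item, Term }

Directly nullable (have an ε-production): Call, Term, Item.
No other nonterminal has a production whose RHS symbols are all nullable.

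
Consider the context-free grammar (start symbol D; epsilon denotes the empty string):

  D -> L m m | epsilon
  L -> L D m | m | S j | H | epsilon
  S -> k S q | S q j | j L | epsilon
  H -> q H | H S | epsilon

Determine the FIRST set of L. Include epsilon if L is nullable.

{ j, k, m, q, epsilon }

From L -> L D m: L, D nullable, take FIRST(L) ∪ FIRST(D) ∪ {m} = { j, k, m, q }.
L -> m contributes {m}.
From L -> S j: S nullable, take FIRST(S) ∪ {j} = { j, k, q }.
From L -> H: add FIRST(H) = { j, k, q, epsilon } (including epsilon since H is nullable).
L -> epsilon contributes epsilon.
Union: FIRST(L) = { j, k, m, q, epsilon }.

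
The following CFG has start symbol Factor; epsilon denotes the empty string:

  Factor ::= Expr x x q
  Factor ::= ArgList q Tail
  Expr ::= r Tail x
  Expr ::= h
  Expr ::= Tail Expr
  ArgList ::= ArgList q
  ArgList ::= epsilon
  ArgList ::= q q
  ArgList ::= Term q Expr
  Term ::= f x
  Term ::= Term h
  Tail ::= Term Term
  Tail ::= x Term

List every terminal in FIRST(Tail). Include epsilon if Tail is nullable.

{ f, x }

From Tail ::= Term Term: add FIRST(Term) = { f }.
Tail ::= x Term contributes {x}.
Union: FIRST(Tail) = { f, x }.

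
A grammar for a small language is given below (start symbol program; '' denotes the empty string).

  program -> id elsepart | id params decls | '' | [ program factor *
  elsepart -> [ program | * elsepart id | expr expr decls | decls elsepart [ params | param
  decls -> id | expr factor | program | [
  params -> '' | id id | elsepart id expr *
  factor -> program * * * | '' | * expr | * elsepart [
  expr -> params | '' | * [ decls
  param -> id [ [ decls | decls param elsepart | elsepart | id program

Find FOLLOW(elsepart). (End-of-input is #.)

{ #, *, [, id }

In program -> id elsepart: elsepart is at the end, add FOLLOW(program) = { #, *, [, id }.
In elsepart -> * elsepart id: add FIRST(id) = { id }.
In elsepart -> decls elsepart [ params: add FIRST([ params) = { [ }.
In params -> elsepart id expr *: add FIRST(id expr *) = { id }.
In factor -> * elsepart [: add FIRST([) = { [ }.
In param -> decls param elsepart: elsepart is at the end, add FOLLOW(param) = { #, *, [, id }.
In param -> elsepart: elsepart is at the end, add FOLLOW(param) = { #, *, [, id }.
Union: FOLLOW(elsepart) = { #, *, [, id }.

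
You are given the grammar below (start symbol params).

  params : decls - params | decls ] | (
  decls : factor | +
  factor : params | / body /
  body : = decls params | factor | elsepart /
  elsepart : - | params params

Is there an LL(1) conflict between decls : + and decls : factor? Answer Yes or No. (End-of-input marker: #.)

Yes

FIRST(+) = { + } and FIRST(factor) = { (, +, / }.
Both contain +, so the two alternatives are not disjoint — LL(1) conflict.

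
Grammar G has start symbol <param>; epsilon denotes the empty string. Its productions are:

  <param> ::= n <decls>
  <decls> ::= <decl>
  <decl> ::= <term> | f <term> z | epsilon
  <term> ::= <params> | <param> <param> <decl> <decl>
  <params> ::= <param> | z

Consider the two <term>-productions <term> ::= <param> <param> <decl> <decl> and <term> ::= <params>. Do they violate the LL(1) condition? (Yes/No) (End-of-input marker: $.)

FIRST(<param> <param> <decl> <decl>) = { n } and FIRST(<params>) = { n, z }.
Both contain n, so the two alternatives are not disjoint — LL(1) conflict.

Yes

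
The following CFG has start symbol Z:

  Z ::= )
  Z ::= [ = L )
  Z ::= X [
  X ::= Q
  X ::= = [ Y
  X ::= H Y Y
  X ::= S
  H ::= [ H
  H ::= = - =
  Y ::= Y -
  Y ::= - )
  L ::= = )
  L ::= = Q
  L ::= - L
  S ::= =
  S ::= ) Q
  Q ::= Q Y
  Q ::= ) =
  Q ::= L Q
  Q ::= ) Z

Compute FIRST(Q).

{ ), -, = }

From Q ::= Q Y: add FIRST(Q) = { ), -, = }.
Q ::= ) = contributes {)}.
From Q ::= L Q: add FIRST(L) = { -, = }.
Q ::= ) Z contributes {)}.
Union: FIRST(Q) = { ), -, = }.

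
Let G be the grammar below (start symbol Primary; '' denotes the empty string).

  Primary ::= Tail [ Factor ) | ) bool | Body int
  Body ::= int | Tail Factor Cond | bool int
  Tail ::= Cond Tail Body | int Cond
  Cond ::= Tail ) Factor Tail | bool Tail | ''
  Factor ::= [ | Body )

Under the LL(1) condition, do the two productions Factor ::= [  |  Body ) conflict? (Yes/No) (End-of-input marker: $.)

No

FIRST([) = { [ } and FIRST(Body )) = { bool, int }.
The FIRST sets are disjoint and neither alternative is nullable — no conflict.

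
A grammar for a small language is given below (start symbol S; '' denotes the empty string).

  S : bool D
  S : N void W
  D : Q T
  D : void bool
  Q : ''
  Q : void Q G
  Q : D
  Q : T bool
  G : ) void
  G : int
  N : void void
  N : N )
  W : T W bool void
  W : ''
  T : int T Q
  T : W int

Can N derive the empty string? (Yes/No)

Nullable nonterminals: Q, W.
No production of N has an RHS whose symbols are all nullable, so N is not nullable.

No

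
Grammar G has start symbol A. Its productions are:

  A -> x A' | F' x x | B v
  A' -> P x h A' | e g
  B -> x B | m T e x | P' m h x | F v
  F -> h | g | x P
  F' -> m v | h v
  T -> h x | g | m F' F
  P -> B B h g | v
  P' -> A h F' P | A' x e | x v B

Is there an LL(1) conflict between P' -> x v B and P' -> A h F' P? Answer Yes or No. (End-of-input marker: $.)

Yes

FIRST(x v B) = { x } and FIRST(A h F' P) = { e, g, h, m, v, x }.
Both contain x, so the two alternatives are not disjoint — LL(1) conflict.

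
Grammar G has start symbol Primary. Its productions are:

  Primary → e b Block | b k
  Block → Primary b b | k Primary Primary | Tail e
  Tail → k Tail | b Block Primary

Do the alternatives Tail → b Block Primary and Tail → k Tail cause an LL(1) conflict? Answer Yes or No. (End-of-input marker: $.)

FIRST(b Block Primary) = { b } and FIRST(k Tail) = { k }.
The FIRST sets are disjoint and neither alternative is nullable — no conflict.

No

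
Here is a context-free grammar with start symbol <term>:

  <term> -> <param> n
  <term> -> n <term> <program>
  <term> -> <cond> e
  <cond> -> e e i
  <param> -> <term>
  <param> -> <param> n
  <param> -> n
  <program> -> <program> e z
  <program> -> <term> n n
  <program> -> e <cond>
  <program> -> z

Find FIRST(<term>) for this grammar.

{ e, n }

From <term> -> <param> n: add FIRST(<param>) = { e, n }.
<term> -> n <term> <program> contributes {n}.
From <term> -> <cond> e: add FIRST(<cond>) = { e }.
Union: FIRST(<term>) = { e, n }.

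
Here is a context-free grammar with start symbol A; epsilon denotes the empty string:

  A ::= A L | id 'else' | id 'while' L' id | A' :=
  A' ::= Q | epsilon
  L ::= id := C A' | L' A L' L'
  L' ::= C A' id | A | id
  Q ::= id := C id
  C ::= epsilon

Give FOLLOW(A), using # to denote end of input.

{ #, :=, id }

A is the start symbol, so # ∈ FOLLOW(A).
In A ::= A L: add FIRST(L) = { :=, id }.
In L ::= L' A L' L': add FIRST(L' L') = { :=, id }.
In L' ::= A: A is at the end, add FOLLOW(L') = { #, :=, id }.
Union: FOLLOW(A) = { #, :=, id }.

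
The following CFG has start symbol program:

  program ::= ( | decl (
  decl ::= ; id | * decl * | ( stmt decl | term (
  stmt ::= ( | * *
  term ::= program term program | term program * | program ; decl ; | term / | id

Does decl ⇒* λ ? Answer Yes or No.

No

No nonterminal in this grammar is nullable.
No production of decl has an RHS whose symbols are all nullable, so decl is not nullable.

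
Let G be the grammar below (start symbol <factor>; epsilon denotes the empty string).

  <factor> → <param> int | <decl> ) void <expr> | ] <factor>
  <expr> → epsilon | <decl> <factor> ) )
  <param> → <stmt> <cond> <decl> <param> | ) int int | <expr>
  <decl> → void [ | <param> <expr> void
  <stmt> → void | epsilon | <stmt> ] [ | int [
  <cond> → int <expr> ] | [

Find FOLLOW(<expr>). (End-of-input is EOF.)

{ EOF, ), [, ], int, void }

In <factor> → <decl> ) void <expr>: <expr> is at the end, add FOLLOW(<factor>) = { EOF, ) }.
In <param> → <expr>: <expr> is at the end, add FOLLOW(<param>) = { ), [, ], int, void }.
In <decl> → <param> <expr> void: add FIRST(void) = { void }.
In <cond> → int <expr> ]: add FIRST(]) = { ] }.
Union: FOLLOW(<expr>) = { EOF, ), [, ], int, void }.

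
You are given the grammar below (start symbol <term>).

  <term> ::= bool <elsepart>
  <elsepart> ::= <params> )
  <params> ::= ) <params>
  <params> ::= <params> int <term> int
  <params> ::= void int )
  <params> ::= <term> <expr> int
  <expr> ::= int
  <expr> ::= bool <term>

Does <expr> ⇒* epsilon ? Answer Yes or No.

No nonterminal in this grammar is nullable.
No production of <expr> has an RHS whose symbols are all nullable, so <expr> is not nullable.

No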